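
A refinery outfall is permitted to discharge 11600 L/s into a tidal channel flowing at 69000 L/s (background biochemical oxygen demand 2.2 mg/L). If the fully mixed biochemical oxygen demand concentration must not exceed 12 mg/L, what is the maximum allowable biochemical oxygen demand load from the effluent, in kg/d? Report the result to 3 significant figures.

70500 kg/d

Mass balance at the limit: 69000·2.200 + 11600·Cₑ = 80600·12 → Cₑ = 70.29 mg/L.
11600 L/s = 11.60 m³/s. Load = 11.60 m³/s × 70.29 g/m³ × 86 400 s/d = 70450 kg/d.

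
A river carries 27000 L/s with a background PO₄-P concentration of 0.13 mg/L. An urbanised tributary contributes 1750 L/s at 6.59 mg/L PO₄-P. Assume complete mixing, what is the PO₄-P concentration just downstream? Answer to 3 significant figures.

0.523 mg/L

Mixed concentration C = ΣQC/ΣQ = (27000·0.1300 + 1750·6.590) / 28750 = 15040/28750 = 0.5232 mg/L.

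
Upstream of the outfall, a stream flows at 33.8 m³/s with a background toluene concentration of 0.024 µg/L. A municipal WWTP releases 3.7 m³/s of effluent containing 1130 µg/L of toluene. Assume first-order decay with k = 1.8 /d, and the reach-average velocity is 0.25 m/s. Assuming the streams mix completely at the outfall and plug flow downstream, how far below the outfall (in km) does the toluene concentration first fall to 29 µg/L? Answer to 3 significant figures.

16.2 km

Mass balance: C = (33.80·0.02400 + 3.700·1130) / 37.50 = 4182/37.50 = 111.5 µg/L.
Set 111.5·exp(−k·t) = 29 → t = ln(111.5/29)/k = 64650 s = 17.96 h.
Distance = v·t = 0.25·64650 = 16160 m = 16.16 km.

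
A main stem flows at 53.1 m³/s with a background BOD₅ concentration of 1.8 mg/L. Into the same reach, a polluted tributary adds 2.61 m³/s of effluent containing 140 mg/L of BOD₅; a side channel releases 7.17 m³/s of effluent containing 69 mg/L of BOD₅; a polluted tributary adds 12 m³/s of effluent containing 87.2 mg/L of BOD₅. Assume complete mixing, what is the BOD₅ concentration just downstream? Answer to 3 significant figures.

Conservation of mass: C = (53.10·1.800 + 2.610·140.0 + 7.170·69.00 + 12.00·87.20) / 74.88 = 2002/74.88 = 26.74 mg/L.

26.7 mg/L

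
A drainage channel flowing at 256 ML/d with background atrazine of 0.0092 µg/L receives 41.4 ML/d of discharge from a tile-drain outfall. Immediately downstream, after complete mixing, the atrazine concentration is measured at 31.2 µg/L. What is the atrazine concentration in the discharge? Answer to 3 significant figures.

Mass balance: 256.0·0.009200 + 41.40·Cₑ = 297.4·31.20
→ Cₑ = (297.4·31.20 − 256.0·0.009200) / 41.40 = 224.1 µg/L.

224 µg/L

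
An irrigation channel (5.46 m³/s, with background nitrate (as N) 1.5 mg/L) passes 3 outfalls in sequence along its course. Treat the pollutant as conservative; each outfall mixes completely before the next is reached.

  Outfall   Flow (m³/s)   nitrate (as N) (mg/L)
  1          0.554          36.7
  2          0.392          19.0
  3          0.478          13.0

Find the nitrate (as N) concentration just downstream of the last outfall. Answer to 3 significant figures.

6.13 mg/L

Outfall 1: combined Q = 6.014 m³/s; C = (5.460·1.500 + 0.5540·36.70)/6.014 = 4.743 mg/L.
Outfall 2: combined Q = 6.406 m³/s; C = (6.014·4.743 + 0.3920·19.00)/6.406 = 5.615 mg/L.
Outfall 3: combined Q = 6.884 m³/s; C = (6.406·5.615 + 0.4780·13.00)/6.884 = 6.128 mg/L.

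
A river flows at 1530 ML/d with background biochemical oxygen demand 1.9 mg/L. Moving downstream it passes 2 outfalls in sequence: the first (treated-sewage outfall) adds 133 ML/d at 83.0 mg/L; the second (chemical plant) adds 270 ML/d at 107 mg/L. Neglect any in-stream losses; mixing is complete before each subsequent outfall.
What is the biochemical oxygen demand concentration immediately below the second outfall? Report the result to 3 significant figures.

22.2 mg/L

Outfall 1: combined Q = 1663 ML/d; C = (1530·1.900 + 133.0·83.00)/1663 = 8.386 mg/L.
Outfall 2: combined Q = 1933 ML/d; C = (1663·8.386 + 270.0·107.0)/1933 = 22.16 mg/L.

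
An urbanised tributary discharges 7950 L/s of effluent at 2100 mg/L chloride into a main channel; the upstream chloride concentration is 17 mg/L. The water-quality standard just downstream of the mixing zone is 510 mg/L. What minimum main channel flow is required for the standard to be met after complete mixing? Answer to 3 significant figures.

25600 L/s

Set C_mix = 510: (Q·17.00 + 7950·2100) / (Q + 7950) = 510
→ Q = 7950·(2100 − 510)/(510 − 17.00) = 25640 L/s.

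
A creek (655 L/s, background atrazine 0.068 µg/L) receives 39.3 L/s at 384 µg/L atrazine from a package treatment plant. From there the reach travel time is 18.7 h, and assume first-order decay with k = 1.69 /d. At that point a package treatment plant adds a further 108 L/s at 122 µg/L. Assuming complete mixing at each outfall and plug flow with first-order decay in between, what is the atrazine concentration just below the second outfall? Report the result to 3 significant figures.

Flow-weighted average: C = (655.0·0.06800 + 39.30·384.0) / 694.3 = 15140/694.3 = 21.80 µg/L; combined flow 694.3 L/s.
Applying C = C₀e^(−kt): 21.80 × 0.2680 = 5.842 µg/L.
At the second outfall, C = (694.3·5.842 + 108.0·122.0) / (694.3 + 108.0) = 21.48 µg/L.

21.5 µg/L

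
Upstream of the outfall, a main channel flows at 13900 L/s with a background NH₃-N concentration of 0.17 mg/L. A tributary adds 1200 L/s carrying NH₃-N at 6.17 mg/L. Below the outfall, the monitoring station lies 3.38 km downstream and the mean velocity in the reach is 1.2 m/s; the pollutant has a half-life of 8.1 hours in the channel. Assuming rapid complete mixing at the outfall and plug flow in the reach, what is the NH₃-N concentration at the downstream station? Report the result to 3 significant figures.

0.605 mg/L

Conservation of mass: C = (13900·0.1700 + 1200·6.170) / 15100 = 9767/15100 = 0.6468 mg/L.
Travel time t = 3.38·1000 / 1.2 = 2817 s = 0.7824 h.
Half-life 8.1 h → k = ln 2 / 8.1 = 0.08557 h⁻¹ = 2.054 d⁻¹.
After decay, C = 0.6468 × e^(−kt) = 0.6468 × 0.9352 = 0.6049 mg/L.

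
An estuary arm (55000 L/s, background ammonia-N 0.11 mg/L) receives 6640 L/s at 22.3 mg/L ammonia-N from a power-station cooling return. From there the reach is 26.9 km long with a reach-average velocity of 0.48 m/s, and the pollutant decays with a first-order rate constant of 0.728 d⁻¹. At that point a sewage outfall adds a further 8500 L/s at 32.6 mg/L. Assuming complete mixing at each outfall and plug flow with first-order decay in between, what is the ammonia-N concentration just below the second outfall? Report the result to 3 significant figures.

5.32 mg/L

Flow-weighted average: C = (55000·0.1100 + 6640·22.30) / 61640 = 154100/61640 = 2.500 mg/L; combined flow 61640 L/s.
Travel time t = 26.9·1000 / 0.48 = 56040 s = 15.57 h.
Applying C = C₀e^(−kt): 2.500 × 0.6236 = 1.559 mg/L.
Second outfall: C = (61640·1.559 + 8500·32.60)/70140 = 5.321 mg/L.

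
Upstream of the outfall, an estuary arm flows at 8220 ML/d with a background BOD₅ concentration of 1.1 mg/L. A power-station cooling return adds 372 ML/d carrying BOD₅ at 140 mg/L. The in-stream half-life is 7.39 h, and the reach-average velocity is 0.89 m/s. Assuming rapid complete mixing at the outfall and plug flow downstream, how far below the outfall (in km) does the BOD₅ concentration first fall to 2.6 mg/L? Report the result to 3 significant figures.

Conservation of mass: C = (8220·1.100 + 372.0·140.0) / 8592 = 61120/8592 = 7.114 mg/L.
Half-life 7.39 h → k = ln 2 / 7.39 = 0.09380 h⁻¹ = 2.251 d⁻¹.
Set 7.114·exp(−k·t) = 2.6 → t = ln(7.114/2.6)/k = 38630 s = 10.73 h.
Distance = v·t = 0.89·38630 = 34380 m = 34.38 km.

34.4 km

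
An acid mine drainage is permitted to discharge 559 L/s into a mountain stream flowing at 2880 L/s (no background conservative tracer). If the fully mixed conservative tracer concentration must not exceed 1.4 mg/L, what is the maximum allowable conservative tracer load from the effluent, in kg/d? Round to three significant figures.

Mass balance at the limit: 2880·0 + 559.0·Cₑ = 3439·1.4 → Cₑ = 8.613 mg/L.
559.0 L/s = 0.5590 m³/s. Load = 0.5590 m³/s × 8.613 g/m³ × 86 400 s/d = 416.0 kg/d.

416 kg/d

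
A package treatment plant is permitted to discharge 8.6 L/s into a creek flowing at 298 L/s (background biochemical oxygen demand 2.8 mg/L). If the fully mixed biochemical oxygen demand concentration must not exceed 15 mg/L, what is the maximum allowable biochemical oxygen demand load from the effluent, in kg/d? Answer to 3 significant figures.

Mass balance at the limit: 298.0·2.800 + 8.600·Cₑ = 306.6·15 → Cₑ = 437.7 mg/L.
8.600 L/s = 0.008600 m³/s. Load = 0.008600 m³/s × 437.7 g/m³ × 86 400 s/d = 325.3 kg/d.

325 kg/d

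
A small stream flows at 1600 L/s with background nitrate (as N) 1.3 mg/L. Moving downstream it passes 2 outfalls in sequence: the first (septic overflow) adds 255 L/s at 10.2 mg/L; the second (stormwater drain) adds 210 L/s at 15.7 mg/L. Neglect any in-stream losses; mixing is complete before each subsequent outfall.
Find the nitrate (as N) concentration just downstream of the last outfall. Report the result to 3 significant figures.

Below outfall 1: Q → 1855 L/s, C = (1600·1.300 + 255.0·10.20)/1855 = 2.523 mg/L.
Below outfall 2: Q → 2065 L/s, C = (1855·2.523 + 210.0·15.70)/2065 = 3.863 mg/L.

3.86 mg/L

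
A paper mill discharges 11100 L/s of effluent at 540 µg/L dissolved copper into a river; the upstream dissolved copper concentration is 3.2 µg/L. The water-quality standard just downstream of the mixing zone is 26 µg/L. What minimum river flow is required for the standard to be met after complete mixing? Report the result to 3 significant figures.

Set C_mix = 26: (Q·3.200 + 11100·540.0) / (Q + 11100) = 26
→ Q = 11100·(540.0 − 26)/(26 − 3.200) = 250200 L/s.

250000 L/s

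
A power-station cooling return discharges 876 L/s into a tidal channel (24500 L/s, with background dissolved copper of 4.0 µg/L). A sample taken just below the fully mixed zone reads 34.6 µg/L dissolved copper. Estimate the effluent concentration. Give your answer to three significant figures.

890 µg/L

Mass balance: 24500·4.000 + 876.0·Cₑ = 25380·34.60
→ Cₑ = (25380·34.60 − 24500·4.000) / 876.0 = 890.4 µg/L.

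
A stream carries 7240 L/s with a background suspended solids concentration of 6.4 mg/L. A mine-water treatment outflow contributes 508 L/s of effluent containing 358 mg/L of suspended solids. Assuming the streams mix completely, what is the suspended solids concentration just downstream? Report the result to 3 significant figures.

Mass balance: C = (7240·6.400 + 508.0·358.0) / 7748 = 228200/7748 = 29.45 mg/L.

29.5 mg/L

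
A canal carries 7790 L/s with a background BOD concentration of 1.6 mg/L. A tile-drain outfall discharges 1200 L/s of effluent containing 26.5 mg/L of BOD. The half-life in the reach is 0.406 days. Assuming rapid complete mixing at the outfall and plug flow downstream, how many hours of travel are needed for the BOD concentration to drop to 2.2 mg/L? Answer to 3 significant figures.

After mixing, C = (7790·1.600 + 1200·26.50) / 8990 = 44260/8990 = 4.924 mg/L.
Half-life 0.406 d → k = ln 2 / 0.406 = 1.707 d⁻¹.
4.924·exp(−k·t) = 2.2 → t = ln(4.924/2.2)/k = 40770 s = 11.32 h.

11.3 h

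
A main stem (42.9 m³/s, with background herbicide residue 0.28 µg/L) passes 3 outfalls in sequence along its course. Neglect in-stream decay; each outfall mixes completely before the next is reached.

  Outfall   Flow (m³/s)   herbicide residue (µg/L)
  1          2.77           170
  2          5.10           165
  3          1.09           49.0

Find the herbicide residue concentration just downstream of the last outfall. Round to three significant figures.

Outfall 1: combined Q = 45.67 m³/s; C = (42.90·0.2800 + 2.770·170.0)/45.67 = 10.57 µg/L.
Outfall 2: combined Q = 50.77 m³/s; C = (45.67·10.57 + 5.100·165.0)/50.77 = 26.09 µg/L.
Outfall 3: combined Q = 51.86 m³/s; C = (50.77·26.09 + 1.090·49.00)/51.86 = 26.57 µg/L.

26.6 µg/L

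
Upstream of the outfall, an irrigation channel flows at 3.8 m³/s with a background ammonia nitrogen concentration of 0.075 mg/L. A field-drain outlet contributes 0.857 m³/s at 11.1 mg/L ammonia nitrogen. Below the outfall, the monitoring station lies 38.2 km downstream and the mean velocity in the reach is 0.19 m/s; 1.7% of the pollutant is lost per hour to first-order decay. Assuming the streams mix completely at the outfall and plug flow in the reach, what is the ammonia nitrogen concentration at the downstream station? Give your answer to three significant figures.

After mixing, C = (3.800·0.07500 + 0.8570·11.10) / 4.657 = 9.798/4.657 = 2.104 mg/L.
Travel time t = 38.2·1000 / 0.19 = 201100 s = 55.85 h.
1.7%/h lost → k = −ln(1 − 0.017) = 0.01715 h⁻¹.
First-order decay: C = 2.104·exp(−k·t) = 2.104·0.3838 = 0.8075 mg/L.

0.808 mg/L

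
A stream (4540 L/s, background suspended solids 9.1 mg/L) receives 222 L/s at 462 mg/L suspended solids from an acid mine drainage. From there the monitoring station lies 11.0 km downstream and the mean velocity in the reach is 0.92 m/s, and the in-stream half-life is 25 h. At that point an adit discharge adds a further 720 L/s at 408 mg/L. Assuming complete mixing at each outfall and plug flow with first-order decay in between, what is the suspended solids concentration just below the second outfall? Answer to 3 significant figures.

Mass balance: C = (4540·9.100 + 222.0·462.0) / 4762 = 143900/4762 = 30.21 mg/L; combined flow 4762 L/s.
Travel time t = 11.0·1000 / 0.92 = 11960 s = 3.321 h.
Half-life 25 h → k = ln 2 / 25 = 0.02773 h⁻¹ = 0.6654 d⁻¹.
First-order decay: C = 30.21·exp(−k·t) = 30.21·0.9120 = 27.56 mg/L.
At the second outfall, C = (4762·27.56 + 720.0·408.0) / (4762 + 720.0) = 77.52 mg/L.

77.5 mg/L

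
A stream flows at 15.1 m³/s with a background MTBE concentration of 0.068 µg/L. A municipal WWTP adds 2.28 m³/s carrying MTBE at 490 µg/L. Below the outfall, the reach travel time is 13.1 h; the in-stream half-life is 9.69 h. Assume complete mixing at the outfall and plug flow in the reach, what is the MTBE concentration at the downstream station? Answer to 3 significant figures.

25.2 µg/L

Mixed concentration C = ΣQC/ΣQ = (15.10·0.06800 + 2.280·490.0) / 17.38 = 1118/17.38 = 64.34 µg/L.
Half-life 9.69 h → k = ln 2 / 9.69 = 0.07153 h⁻¹ = 1.717 d⁻¹.
First-order decay: C = 64.34·exp(−k·t) = 64.34·0.3918 = 25.21 µg/L.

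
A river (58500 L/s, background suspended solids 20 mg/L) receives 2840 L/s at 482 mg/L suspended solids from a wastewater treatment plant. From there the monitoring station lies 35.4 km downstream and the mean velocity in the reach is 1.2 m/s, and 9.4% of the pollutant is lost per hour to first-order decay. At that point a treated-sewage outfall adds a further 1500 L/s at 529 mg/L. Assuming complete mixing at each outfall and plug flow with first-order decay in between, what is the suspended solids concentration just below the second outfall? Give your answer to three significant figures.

30.6 mg/L

After mixing, C = (58500·20.00 + 2840·482.0) / 61340 = 2539000/61340 = 41.39 mg/L; combined flow 61340 L/s.
Travel time t = 35.4·1000 / 1.2 = 29500 s = 8.194 h.
9.4%/h lost → k = −ln(1 − 0.094) = 0.09872 h⁻¹.
First-order decay: C = 41.39·exp(−k·t) = 41.39·0.4453 = 18.43 mg/L.
Second outfall: C = (61340·18.43 + 1500·529.0)/62840 = 30.62 mg/L.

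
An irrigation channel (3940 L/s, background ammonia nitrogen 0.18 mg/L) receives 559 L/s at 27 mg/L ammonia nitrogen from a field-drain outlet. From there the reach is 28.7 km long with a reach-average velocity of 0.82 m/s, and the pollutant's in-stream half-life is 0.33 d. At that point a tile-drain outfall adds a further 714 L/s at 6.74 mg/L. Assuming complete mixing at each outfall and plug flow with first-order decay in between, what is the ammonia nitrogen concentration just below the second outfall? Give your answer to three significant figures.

2.22 mg/L

Mass balance: C = (3940·0.1800 + 559.0·27.00) / 4499 = 15800/4499 = 3.512 mg/L; combined flow 4499 L/s.
Travel time t = 28.7·1000 / 0.82 = 35000 s = 9.722 h.
Half-life 0.33 d → k = ln 2 / 0.33 = 2.100 d⁻¹.
First-order decay: C = 3.512·exp(−k·t) = 3.512·0.4270 = 1.500 mg/L.
Second outfall: C = (4499·1.500 + 714.0·6.740)/5213 = 2.218 mg/L.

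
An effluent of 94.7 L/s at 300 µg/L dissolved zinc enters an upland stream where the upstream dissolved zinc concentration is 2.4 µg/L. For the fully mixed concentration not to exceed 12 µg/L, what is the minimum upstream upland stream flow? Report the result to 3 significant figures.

Set C_mix = 12: (Q·2.400 + 94.70·300.0) / (Q + 94.70) = 12
→ Q = 94.70·(300.0 − 12)/(12 − 2.400) = 2841 L/s.

2840 L/s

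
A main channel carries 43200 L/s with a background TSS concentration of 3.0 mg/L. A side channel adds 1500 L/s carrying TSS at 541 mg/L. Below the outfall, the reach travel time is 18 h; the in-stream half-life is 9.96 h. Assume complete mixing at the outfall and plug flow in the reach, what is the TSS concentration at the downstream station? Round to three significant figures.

Conservation of mass: C = (43200·3.000 + 1500·541.0) / 44700 = 941100/44700 = 21.05 mg/L.
Half-life 9.96 h → k = ln 2 / 9.96 = 0.06959 h⁻¹ = 1.670 d⁻¹.
First-order decay: C = 21.05·exp(−k·t) = 21.05·0.2857 = 6.016 mg/L.

6.02 mg/L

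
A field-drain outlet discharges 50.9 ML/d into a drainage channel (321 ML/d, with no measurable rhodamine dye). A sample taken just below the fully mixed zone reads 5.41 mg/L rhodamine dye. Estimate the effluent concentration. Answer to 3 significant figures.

39.5 mg/L

Mass balance: 321.0·0 + 50.90·Cₑ = 371.9·5.410
→ Cₑ = (371.9·5.410 − 321.0·0) / 50.90 = 39.53 mg/L.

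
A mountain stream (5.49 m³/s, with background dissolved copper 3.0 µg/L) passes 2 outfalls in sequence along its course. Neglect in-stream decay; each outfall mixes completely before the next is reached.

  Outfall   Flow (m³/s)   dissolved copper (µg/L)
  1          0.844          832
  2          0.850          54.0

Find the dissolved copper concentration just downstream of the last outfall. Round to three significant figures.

106 µg/L

After outfall 1: Q = 5.490 + 0.8440 = 6.334 m³/s; C = (5.490·3.000 + 0.8440·832.0)/6.334 = 113.5 µg/L.
After outfall 2: Q = 6.334 + 0.8500 = 7.184 m³/s; C = (6.334·113.5 + 0.8500·54.00)/7.184 = 106.4 µg/L.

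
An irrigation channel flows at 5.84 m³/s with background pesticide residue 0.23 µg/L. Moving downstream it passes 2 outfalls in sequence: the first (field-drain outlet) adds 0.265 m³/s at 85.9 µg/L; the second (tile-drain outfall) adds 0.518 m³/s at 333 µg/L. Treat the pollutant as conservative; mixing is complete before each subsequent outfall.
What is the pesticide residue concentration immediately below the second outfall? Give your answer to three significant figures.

Outfall 1: combined Q = 6.105 m³/s; C = (5.840·0.2300 + 0.2650·85.90)/6.105 = 3.949 µg/L.
Outfall 2: combined Q = 6.623 m³/s; C = (6.105·3.949 + 0.5180·333.0)/6.623 = 29.68 µg/L.

29.7 µg/L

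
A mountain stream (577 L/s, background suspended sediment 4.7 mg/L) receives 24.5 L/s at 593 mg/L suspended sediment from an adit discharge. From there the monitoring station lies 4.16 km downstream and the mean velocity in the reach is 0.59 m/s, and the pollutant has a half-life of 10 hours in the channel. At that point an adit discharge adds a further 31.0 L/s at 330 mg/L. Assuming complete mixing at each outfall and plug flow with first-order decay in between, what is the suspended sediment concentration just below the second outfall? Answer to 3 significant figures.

40.0 mg/L

Flow-weighted average: C = (577.0·4.700 + 24.50·593.0) / 601.5 = 17240/601.5 = 28.66 mg/L; combined flow 601.5 L/s.
Travel time t = 4.16·1000 / 0.59 = 7051 s = 1.959 h.
Half-life 10 h → k = ln 2 / 10 = 0.06931 h⁻¹ = 1.664 d⁻¹.
Applying C = C₀e^(−kt): 28.66 × 0.8731 = 25.02 mg/L.
Second outfall: C = (601.5·25.02 + 31.00·330.0)/632.5 = 39.97 mg/L.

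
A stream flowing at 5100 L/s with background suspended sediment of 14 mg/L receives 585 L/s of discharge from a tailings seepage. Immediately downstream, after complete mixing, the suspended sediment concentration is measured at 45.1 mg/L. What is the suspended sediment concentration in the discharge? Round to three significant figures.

Mass balance: 5100·14.00 + 585.0·Cₑ = 5685·45.10
→ Cₑ = (5685·45.10 − 5100·14.00) / 585.0 = 316.2 mg/L.

316 mg/L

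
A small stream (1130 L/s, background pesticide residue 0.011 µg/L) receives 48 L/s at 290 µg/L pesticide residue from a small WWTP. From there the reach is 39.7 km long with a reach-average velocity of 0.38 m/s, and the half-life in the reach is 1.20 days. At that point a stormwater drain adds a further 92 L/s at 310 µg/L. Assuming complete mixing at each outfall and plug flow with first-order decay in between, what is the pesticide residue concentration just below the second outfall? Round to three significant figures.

Flow-weighted average: C = (1130·0.01100 + 48.00·290.0) / 1178 = 13930/1178 = 11.83 µg/L; combined flow 1178 L/s.
Travel time t = 39.7·1000 / 0.38 = 104500 s = 29.02 h.
Half-life 1.20 d → k = ln 2 / 1.20 = 0.5776 d⁻¹.
Decay over the reach: 11.83·exp(−kt) = 11.83·0.4974 = 5.882 µg/L.
At the second outfall, C = (1178·5.882 + 92.00·310.0) / (1178 + 92.00) = 27.91 µg/L.

27.9 µg/L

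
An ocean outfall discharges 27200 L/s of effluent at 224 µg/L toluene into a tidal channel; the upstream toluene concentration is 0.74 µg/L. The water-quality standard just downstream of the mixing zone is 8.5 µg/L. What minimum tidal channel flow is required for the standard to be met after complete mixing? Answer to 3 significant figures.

755000 L/s

Set C_mix = 8.5: (Q·0.7400 + 27200·224.0) / (Q + 27200) = 8.5
→ Q = 27200·(224.0 − 8.5)/(8.5 − 0.7400) = 755400 L/s.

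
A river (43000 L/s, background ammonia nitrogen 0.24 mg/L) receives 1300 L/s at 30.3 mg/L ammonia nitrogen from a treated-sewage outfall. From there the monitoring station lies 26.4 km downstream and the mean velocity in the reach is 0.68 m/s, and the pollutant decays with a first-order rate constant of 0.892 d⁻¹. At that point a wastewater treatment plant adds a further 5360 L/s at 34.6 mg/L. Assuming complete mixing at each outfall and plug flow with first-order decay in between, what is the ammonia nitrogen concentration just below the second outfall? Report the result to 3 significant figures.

Mixed concentration C = ΣQC/ΣQ = (43000·0.2400 + 1300·30.30) / 44300 = 49710/44300 = 1.122 mg/L; combined flow 44300 L/s.
Travel time t = 26.4·1000 / 0.68 = 38820 s = 10.78 h.
First-order decay: C = 1.122·exp(−k·t) = 1.122·0.6698 = 0.7516 mg/L.
Second outfall: C = (44300·0.7516 + 5360·34.60)/49660 = 4.405 mg/L.

4.40 mg/L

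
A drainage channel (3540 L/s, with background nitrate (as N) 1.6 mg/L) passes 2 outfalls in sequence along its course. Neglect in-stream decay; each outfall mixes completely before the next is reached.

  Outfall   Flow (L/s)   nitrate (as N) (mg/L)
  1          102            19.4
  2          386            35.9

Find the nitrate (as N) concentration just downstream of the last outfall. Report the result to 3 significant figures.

5.34 mg/L

Below outfall 1: Q → 3642 L/s, C = (3540·1.600 + 102.0·19.40)/3642 = 2.099 mg/L.
Below outfall 2: Q → 4028 L/s, C = (3642·2.099 + 386.0·35.90)/4028 = 5.338 mg/L.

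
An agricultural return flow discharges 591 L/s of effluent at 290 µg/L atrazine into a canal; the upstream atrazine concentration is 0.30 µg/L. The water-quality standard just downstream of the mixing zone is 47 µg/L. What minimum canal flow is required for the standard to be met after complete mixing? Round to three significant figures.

3080 L/s

Set C_mix = 47: (Q·0.3000 + 591.0·290.0) / (Q + 591.0) = 47
→ Q = 591.0·(290.0 − 47)/(47 − 0.3000) = 3075 L/s.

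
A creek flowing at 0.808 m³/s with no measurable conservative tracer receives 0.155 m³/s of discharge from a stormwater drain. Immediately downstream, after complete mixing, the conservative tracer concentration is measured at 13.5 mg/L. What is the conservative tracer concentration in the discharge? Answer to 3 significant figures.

83.9 mg/L

Mass balance: 0.8080·0 + 0.1550·Cₑ = 0.9630·13.50
→ Cₑ = (0.9630·13.50 − 0.8080·0) / 0.1550 = 83.87 mg/L.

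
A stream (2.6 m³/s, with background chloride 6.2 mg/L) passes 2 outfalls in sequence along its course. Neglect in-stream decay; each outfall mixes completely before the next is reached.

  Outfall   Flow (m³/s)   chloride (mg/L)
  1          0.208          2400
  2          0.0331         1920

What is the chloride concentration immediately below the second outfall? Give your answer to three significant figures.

204 mg/L

After outfall 1: Q = 2.600 + 0.2080 = 2.808 m³/s; C = (2.600·6.200 + 0.2080·2400)/2.808 = 183.5 mg/L.
After outfall 2: Q = 2.808 + 0.03310 = 2.841 m³/s; C = (2.808·183.5 + 0.03310·1920)/2.841 = 203.7 mg/L.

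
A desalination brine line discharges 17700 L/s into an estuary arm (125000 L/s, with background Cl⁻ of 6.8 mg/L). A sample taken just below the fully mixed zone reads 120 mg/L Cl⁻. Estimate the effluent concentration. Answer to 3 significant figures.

Mass balance: 125000·6.800 + 17700·Cₑ = 142700·120.0
→ Cₑ = (142700·120.0 − 125000·6.800) / 17700 = 919.4 mg/L.

919 mg/L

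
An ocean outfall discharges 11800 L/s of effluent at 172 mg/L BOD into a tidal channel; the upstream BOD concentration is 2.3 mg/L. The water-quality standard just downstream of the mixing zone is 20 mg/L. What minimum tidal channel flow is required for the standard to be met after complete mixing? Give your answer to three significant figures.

Set C_mix = 20: (Q·2.300 + 11800·172.0) / (Q + 11800) = 20
→ Q = 11800·(172.0 − 20)/(20 − 2.300) = 101300 L/s.

101000 L/s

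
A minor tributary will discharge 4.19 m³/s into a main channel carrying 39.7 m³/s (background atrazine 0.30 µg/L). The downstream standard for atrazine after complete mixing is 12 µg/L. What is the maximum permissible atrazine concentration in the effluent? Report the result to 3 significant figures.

123 µg/L

At the limit, (Qr·Cr + Qe·Cₑ)/(Qr + Qe) = 12:
Cₑ = (43.89·12 − 39.70·0.3000) / 4.190 = 122.9 µg/L.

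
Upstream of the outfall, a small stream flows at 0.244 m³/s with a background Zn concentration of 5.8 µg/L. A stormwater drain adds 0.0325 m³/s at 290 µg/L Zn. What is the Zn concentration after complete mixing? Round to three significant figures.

39.2 µg/L

After mixing, C = (0.2440·5.800 + 0.03250·290.0) / 0.2765 = 10.84/0.2765 = 39.21 µg/L.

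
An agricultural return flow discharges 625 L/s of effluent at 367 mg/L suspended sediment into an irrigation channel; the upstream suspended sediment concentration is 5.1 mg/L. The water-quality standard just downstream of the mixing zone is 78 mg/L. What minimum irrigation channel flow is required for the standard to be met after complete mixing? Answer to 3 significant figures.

Set C_mix = 78: (Q·5.100 + 625.0·367.0) / (Q + 625.0) = 78
→ Q = 625.0·(367.0 − 78)/(78 − 5.100) = 2478 L/s.

2480 L/s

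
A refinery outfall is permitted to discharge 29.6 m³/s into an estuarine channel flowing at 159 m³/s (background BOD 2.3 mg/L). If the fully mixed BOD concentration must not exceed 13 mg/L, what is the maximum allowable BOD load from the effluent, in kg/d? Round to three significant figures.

Mass balance at the limit: 159.0·2.300 + 29.60·Cₑ = 188.6·13 → Cₑ = 70.48 mg/L.
Load = 29.60 m³/s × 70.48 g/m³ × 86 400 s/d = 180200 kg/d.

180000 kg/d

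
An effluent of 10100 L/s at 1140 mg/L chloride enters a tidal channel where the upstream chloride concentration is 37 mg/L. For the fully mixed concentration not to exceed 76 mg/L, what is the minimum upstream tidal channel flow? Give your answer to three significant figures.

Set C_mix = 76: (Q·37.00 + 10100·1140) / (Q + 10100) = 76
→ Q = 10100·(1140 − 76)/(76 − 37.00) = 275500 L/s.

276000 L/s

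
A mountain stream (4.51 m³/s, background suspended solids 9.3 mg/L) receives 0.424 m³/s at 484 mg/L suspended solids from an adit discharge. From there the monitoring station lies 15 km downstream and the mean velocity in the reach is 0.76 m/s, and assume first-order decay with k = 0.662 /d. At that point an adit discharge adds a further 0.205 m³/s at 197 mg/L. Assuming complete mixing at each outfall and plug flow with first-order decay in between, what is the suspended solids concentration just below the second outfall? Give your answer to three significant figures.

49.2 mg/L

Flow-weighted average: C = (4.510·9.300 + 0.4240·484.0) / 4.934 = 247.2/4.934 = 50.09 mg/L; combined flow 4.934 m³/s.
Travel time t = 15·1000 / 0.76 = 19740 s = 5.482 h.
After decay, C = 50.09 × e^(−kt) = 50.09 × 0.8597 = 43.06 mg/L.
At the second outfall, C = (4.934·43.06 + 0.2050·197.0) / (4.934 + 0.2050) = 49.20 mg/L.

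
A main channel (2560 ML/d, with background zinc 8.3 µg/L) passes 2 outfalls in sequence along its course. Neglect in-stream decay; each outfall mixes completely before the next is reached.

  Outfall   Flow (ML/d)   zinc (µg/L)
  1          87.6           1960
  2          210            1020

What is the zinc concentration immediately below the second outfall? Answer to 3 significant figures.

Outfall 1: combined Q = 2648 ML/d; C = (2560·8.300 + 87.60·1960)/2648 = 72.88 µg/L.
Outfall 2: combined Q = 2858 ML/d; C = (2648·72.88 + 210.0·1020)/2858 = 142.5 µg/L.

142 µg/L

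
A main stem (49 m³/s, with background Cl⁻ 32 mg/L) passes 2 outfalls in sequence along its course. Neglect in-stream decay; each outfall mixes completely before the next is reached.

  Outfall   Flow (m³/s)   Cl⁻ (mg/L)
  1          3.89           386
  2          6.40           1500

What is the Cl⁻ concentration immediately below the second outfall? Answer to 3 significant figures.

Below outfall 1: Q → 52.89 m³/s, C = (49.00·32.00 + 3.890·386.0)/52.89 = 58.04 mg/L.
Below outfall 2: Q → 59.29 m³/s, C = (52.89·58.04 + 6.400·1500)/59.29 = 213.7 mg/L.

214 mg/L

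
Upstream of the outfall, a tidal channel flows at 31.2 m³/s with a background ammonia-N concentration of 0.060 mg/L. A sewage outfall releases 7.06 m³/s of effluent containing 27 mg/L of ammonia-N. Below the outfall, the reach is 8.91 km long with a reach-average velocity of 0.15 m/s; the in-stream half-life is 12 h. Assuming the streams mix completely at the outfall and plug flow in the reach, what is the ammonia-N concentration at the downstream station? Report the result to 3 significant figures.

1.94 mg/L

After mixing, C = (31.20·0.06000 + 7.060·27.00) / 38.26 = 192.5/38.26 = 5.031 mg/L.
Travel time t = 8.91·1000 / 0.15 = 59400 s = 16.50 h.
Half-life 12 h → k = ln 2 / 12 = 0.05776 h⁻¹ = 1.386 d⁻¹.
Decay over the reach: 5.031·exp(−kt) = 5.031·0.3856 = 1.940 mg/L.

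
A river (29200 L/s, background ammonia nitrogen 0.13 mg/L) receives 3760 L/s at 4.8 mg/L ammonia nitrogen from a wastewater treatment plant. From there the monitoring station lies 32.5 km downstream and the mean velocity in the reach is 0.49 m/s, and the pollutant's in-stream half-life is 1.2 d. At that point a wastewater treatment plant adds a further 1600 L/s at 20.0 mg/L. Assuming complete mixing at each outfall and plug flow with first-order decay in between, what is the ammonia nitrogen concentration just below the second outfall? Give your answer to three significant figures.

Mixed concentration C = ΣQC/ΣQ = (29200·0.1300 + 3760·4.800) / 32960 = 21840/32960 = 0.6627 mg/L; combined flow 32960 L/s.
Travel time t = 32.5·1000 / 0.49 = 66330 s = 18.42 h.
Half-life 1.2 d → k = ln 2 / 1.2 = 0.5776 d⁻¹.
Applying C = C₀e^(−kt): 0.6627 × 0.6418 = 0.4254 mg/L.
Second outfall: C = (32960·0.4254 + 1600·20.00)/34560 = 1.332 mg/L.

1.33 mg/L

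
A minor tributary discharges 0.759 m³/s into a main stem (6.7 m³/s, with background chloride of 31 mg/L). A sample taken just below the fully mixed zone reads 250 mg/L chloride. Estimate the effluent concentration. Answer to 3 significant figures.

2180 mg/L

Mass balance: 6.700·31.00 + 0.7590·Cₑ = 7.459·250.0
→ Cₑ = (7.459·250.0 − 6.700·31.00) / 0.7590 = 2183 mg/L.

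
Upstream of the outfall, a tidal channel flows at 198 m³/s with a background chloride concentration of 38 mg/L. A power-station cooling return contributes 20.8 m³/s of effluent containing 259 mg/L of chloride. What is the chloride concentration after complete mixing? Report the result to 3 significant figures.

59.0 mg/L

Conservation of mass: C = (198.0·38.00 + 20.80·259.0) / 218.8 = 12910/218.8 = 59.01 mg/L.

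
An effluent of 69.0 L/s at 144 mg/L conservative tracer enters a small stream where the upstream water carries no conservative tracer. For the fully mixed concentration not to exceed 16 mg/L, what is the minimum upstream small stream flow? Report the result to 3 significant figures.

Set C_mix = 16: (Q·0 + 69.00·144.0) / (Q + 69.00) = 16
→ Q = 69.00·(144.0 − 16)/(16 − 0) = 552.0 L/s.

552 L/s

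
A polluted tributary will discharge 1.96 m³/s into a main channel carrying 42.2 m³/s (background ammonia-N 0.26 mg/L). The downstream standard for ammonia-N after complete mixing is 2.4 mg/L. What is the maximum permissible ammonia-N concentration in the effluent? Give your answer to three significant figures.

48.5 mg/L

At the limit, (Qr·Cr + Qe·Cₑ)/(Qr + Qe) = 2.4:
Cₑ = (44.16·2.4 − 42.20·0.2600) / 1.960 = 48.48 mg/L.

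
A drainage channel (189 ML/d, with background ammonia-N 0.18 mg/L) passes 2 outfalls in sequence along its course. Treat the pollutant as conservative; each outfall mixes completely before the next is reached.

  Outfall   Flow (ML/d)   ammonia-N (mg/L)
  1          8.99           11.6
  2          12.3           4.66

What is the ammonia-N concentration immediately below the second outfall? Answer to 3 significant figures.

Outfall 1: combined Q = 198.0 ML/d; C = (189.0·0.1800 + 8.990·11.60)/198.0 = 0.6985 mg/L.
Outfall 2: combined Q = 210.3 ML/d; C = (198.0·0.6985 + 12.30·4.660)/210.3 = 0.9302 mg/L.

0.930 mg/L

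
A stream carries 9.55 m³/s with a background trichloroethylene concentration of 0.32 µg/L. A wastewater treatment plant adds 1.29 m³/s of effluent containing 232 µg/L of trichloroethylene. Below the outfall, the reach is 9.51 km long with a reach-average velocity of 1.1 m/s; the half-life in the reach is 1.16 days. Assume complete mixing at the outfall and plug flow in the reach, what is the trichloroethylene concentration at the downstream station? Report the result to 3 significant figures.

26.3 µg/L

Flow-weighted average: C = (9.550·0.3200 + 1.290·232.0) / 10.84 = 302.3/10.84 = 27.89 µg/L.
Travel time t = 9.51·1000 / 1.1 = 8645 s = 2.402 h.
Half-life 1.16 d → k = ln 2 / 1.16 = 0.5975 d⁻¹.
First-order decay: C = 27.89·exp(−k·t) = 27.89·0.9420 = 26.27 µg/L.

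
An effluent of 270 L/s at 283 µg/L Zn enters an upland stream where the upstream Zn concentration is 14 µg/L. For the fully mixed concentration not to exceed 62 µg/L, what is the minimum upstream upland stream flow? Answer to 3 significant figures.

Set C_mix = 62: (Q·14.00 + 270.0·283.0) / (Q + 270.0) = 62
→ Q = 270.0·(283.0 − 62)/(62 − 14.00) = 1243 L/s.

1240 L/s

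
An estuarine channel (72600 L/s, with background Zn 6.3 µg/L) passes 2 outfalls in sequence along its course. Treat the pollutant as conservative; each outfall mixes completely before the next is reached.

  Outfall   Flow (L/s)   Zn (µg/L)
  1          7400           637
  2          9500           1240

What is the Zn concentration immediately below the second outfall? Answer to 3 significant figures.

Below outfall 1: Q → 80000 L/s, C = (72600·6.300 + 7400·637.0)/80000 = 64.64 µg/L.
Below outfall 2: Q → 89500 L/s, C = (80000·64.64 + 9500·1240)/89500 = 189.4 µg/L.

189 µg/L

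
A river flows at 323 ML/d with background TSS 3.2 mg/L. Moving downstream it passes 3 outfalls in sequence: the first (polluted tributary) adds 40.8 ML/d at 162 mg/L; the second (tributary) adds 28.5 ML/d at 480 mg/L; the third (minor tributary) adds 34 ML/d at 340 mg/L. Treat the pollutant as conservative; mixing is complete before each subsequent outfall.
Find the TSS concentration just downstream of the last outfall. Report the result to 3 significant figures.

Outfall 1: combined Q = 363.8 ML/d; C = (323.0·3.200 + 40.80·162.0)/363.8 = 21.01 mg/L.
Outfall 2: combined Q = 392.3 ML/d; C = (363.8·21.01 + 28.50·480.0)/392.3 = 54.35 mg/L.
Outfall 3: combined Q = 426.3 ML/d; C = (392.3·54.35 + 34.00·340.0)/426.3 = 77.14 mg/L.

77.1 mg/L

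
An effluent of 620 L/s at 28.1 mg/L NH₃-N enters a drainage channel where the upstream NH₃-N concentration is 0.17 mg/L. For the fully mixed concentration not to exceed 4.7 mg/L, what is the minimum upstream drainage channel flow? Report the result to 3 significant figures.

Set C_mix = 4.7: (Q·0.1700 + 620.0·28.10) / (Q + 620.0) = 4.7
→ Q = 620.0·(28.10 − 4.7)/(4.7 − 0.1700) = 3203 L/s.

3200 L/s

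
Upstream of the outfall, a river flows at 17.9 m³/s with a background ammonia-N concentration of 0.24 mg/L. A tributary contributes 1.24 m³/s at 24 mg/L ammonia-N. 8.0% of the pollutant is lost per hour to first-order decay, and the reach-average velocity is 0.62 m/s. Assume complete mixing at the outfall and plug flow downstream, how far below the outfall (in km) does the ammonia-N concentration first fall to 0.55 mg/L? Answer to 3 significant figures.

31.4 km

Mixed concentration C = ΣQC/ΣQ = (17.90·0.2400 + 1.240·24.00) / 19.14 = 34.06/19.14 = 1.779 mg/L.
8.0%/h lost → k = −ln(1 − 0.08) = 0.08338 h⁻¹.
Set 1.779·exp(−k·t) = 0.55 → t = ln(1.779/0.55)/k = 50690 s = 14.08 h.
Distance = v·t = 0.62·50690 = 31430 m = 31.43 km.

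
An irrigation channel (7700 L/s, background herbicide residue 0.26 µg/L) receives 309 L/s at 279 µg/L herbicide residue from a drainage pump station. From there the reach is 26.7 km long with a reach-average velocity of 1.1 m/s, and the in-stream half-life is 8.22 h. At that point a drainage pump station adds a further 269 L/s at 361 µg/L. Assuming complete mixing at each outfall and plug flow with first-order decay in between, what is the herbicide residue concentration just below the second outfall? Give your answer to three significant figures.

17.8 µg/L

Flow-weighted average: C = (7700·0.2600 + 309.0·279.0) / 8009 = 88210/8009 = 11.01 µg/L; combined flow 8009 L/s.
Travel time t = 26.7·1000 / 1.1 = 24270 s = 6.742 h.
Half-life 8.22 h → k = ln 2 / 8.22 = 0.08432 h⁻¹ = 2.024 d⁻¹.
First-order decay: C = 11.01·exp(−k·t) = 11.01·0.5663 = 6.238 µg/L.
At the second outfall, C = (8009·6.238 + 269.0·361.0) / (8009 + 269.0) = 17.77 µg/L.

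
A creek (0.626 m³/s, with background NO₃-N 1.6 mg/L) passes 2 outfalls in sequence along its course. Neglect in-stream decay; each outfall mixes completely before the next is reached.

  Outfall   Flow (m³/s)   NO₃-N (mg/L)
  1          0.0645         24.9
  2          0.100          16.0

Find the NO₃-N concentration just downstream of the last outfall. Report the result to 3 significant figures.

5.32 mg/L

Below outfall 1: Q → 0.6905 m³/s, C = (0.6260·1.600 + 0.06450·24.90)/0.6905 = 3.776 mg/L.
Below outfall 2: Q → 0.7905 m³/s, C = (0.6905·3.776 + 0.1000·16.00)/0.7905 = 5.323 mg/L.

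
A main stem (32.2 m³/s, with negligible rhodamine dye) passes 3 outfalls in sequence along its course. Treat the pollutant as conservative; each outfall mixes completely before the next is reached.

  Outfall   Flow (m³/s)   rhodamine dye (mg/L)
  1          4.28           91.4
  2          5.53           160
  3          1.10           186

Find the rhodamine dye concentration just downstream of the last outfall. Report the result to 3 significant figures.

Outfall 1: combined Q = 36.48 m³/s; C = (32.20·0 + 4.280·91.40)/36.48 = 10.72 mg/L.
Outfall 2: combined Q = 42.01 m³/s; C = (36.48·10.72 + 5.530·160.0)/42.01 = 30.37 mg/L.
Outfall 3: combined Q = 43.11 m³/s; C = (42.01·30.37 + 1.100·186.0)/43.11 = 34.34 mg/L.

34.3 mg/L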